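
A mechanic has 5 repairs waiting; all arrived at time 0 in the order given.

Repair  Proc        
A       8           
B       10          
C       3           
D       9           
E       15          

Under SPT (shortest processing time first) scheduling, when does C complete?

3

SPT (increasing processing time): C A D B E.
C: 0→3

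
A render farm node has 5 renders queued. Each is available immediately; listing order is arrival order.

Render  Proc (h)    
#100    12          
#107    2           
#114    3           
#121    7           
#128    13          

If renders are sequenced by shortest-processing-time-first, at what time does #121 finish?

12

SPT (increasing processing time): #107 #114 #121 #100 #128.
#107: 0→2
#114: 2→5
#121: 5→12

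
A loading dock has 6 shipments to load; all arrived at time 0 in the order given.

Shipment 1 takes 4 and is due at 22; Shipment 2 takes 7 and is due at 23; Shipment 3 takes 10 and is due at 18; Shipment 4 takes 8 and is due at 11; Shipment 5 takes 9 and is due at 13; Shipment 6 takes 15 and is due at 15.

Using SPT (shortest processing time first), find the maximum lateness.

38

SPT (increasing processing time): Shipment 1 Shipment 2 Shipment 4 Shipment 5 Shipment 3 Shipment 6.
Shipment 1: 0→4, due 22, lateness -18
Shipment 2: 4→11, due 23, lateness -12
Shipment 4: 11→19, due 11, lateness 8
Shipment 5: 19→28, due 13, lateness 15
Shipment 3: 28→38, due 18, lateness 20
Shipment 6: 38→53, due 15, lateness 38
Maximum = 38.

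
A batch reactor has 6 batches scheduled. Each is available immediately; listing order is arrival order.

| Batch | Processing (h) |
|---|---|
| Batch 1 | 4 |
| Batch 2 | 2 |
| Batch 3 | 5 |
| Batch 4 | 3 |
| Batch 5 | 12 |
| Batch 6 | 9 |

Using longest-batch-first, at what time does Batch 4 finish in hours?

33

LPT (decreasing processing time): Batch 5 Batch 6 Batch 3 Batch 1 Batch 4 Batch 2.
Batch 5: 0→12
Batch 6: 12→21
Batch 3: 21→26
Batch 1: 26→30
Batch 4: 30→33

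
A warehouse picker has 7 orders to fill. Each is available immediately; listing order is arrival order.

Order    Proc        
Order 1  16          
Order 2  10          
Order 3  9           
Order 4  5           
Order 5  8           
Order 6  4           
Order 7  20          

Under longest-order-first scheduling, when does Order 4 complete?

68

LPT (decreasing processing time): Order 7 Order 1 Order 2 Order 3 Order 5 Order 4 Order 6.
Order 7: 0→20
Order 1: 20→36
Order 2: 36→46
Order 3: 46→55
Order 5: 55→63
Order 4: 63→68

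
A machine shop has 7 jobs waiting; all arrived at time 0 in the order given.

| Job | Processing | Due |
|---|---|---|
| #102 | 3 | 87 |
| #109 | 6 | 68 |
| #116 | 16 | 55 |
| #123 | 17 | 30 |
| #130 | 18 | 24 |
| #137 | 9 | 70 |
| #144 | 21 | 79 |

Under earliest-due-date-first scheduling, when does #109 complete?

EDD (increasing due date): #130 #123 #116 #109 #137 #144 #102.
#130: 0→18
#123: 18→35
#116: 35→51
#109: 51→57

57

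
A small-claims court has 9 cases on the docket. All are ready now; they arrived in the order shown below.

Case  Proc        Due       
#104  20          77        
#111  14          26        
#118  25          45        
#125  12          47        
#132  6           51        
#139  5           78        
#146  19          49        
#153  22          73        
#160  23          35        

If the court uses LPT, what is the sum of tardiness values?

LPT (decreasing processing time): #118 #160 #153 #104 #146 #111 #125 #132 #139.
#118: 0→25, due 45, tardiness 0
#160: 25→48, due 35, tardiness 13
#153: 48→70, due 73, tardiness 0
#104: 70→90, due 77, tardiness 13
#146: 90→109, due 49, tardiness 60
#111: 109→123, due 26, tardiness 97
#125: 123→135, due 47, tardiness 88
#132: 135→141, due 51, tardiness 90
#139: 141→146, due 78, tardiness 68
Sum = 0+13+0+13+60+97+88+90+68 = 429.

429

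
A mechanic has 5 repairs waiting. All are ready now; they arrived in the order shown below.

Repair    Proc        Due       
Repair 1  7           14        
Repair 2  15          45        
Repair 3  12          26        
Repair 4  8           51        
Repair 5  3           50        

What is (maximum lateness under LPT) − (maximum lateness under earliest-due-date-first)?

LPT (decreasing processing time): Repair 2 Repair 3 Repair 4 Repair 1 Repair 5.
Repair 2: 0→15, due 45, lateness -30
Repair 3: 15→27, due 26, lateness 1
Repair 4: 27→35, due 51, lateness -16
Repair 1: 35→42, due 14, lateness 28
Repair 5: 42→45, due 50, lateness -5
Maximum = 28.
EDD (increasing due date): Repair 1 Repair 3 Repair 2 Repair 5 Repair 4.
Repair 1: 0→7, due 14, lateness -7
Repair 3: 7→19, due 26, lateness -7
Repair 2: 19→34, due 45, lateness -11
Repair 5: 34→37, due 50, lateness -13
Repair 4: 37→45, due 51, lateness -6
Maximum = -6.
Difference = 28 − -6 = 34.

34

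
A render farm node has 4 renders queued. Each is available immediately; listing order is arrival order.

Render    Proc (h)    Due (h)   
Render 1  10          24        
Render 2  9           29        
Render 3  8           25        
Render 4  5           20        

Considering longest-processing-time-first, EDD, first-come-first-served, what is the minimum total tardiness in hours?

LPT (decreasing processing time): Render 1 Render 2 Render 3 Render 4.
Render 1: 0→10, due 24, tardiness 0
Render 2: 10→19, due 29, tardiness 0
Render 3: 19→27, due 25, tardiness 2
Render 4: 27→32, due 20, tardiness 12
Sum = 0+0+2+12 = 14.
EDD (increasing due date): Render 4 Render 1 Render 3 Render 2.
Render 4: 0→5, due 20, tardiness 0
Render 1: 5→15, due 24, tardiness 0
Render 3: 15→23, due 25, tardiness 0
Render 2: 23→32, due 29, tardiness 3
Sum = 0+0+0+3 = 3.
FIFO (arrival order): Render 1 Render 2 Render 3 Render 4.
Render 1: 0→10, due 24, tardiness 0
Render 2: 10→19, due 29, tardiness 0
Render 3: 19→27, due 25, tardiness 2
Render 4: 27→32, due 20, tardiness 12
Sum = 0+0+2+12 = 14.
LPT 14, EDD 3, FIFO 14 → minimum 3.

3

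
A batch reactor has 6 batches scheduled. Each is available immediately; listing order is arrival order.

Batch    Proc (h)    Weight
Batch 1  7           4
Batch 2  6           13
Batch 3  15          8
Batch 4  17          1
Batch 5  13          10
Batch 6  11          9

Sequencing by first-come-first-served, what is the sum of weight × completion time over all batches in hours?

FIFO (arrival order): Batch 1 Batch 2 Batch 3 Batch 4 Batch 5 Batch 6.
Batch 1: finishes 7, weight 4, w·C = 28
Batch 2: finishes 13, weight 13, w·C = 169
Batch 3: finishes 28, weight 8, w·C = 224
Batch 4: finishes 45, weight 1, w·C = 45
Batch 5: finishes 58, weight 10, w·C = 580
Batch 6: finishes 69, weight 9, w·C = 621
Sum = 28+169+224+45+580+621 = 1667.

1667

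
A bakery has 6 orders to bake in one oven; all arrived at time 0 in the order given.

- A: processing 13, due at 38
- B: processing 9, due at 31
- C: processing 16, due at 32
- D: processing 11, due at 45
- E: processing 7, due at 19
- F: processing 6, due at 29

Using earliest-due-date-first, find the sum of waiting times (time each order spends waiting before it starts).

131

EDD (increasing due date): E F B C A D.
E: waits 0, runs 0→7
F: waits 7, runs 7→13
B: waits 13, runs 13→22
C: waits 22, runs 22→38
A: waits 38, runs 38→51
D: waits 51, runs 51→62
Sum = 0+7+13+22+38+51 = 131.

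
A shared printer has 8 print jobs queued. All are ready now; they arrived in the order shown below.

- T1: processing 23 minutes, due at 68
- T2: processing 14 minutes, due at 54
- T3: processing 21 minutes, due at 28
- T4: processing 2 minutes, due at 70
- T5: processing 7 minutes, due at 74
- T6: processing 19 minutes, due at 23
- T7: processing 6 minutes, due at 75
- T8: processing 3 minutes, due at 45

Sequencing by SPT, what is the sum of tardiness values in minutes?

99

SPT (increasing processing time): T4 T8 T7 T5 T2 T6 T3 T1.
T4: 0→2, due 70, tardiness 0
T8: 2→5, due 45, tardiness 0
T7: 5→11, due 75, tardiness 0
T5: 11→18, due 74, tardiness 0
T2: 18→32, due 54, tardiness 0
T6: 32→51, due 23, tardiness 28
T3: 51→72, due 28, tardiness 44
T1: 72→95, due 68, tardiness 27
Sum = 0+0+0+0+0+28+44+27 = 99.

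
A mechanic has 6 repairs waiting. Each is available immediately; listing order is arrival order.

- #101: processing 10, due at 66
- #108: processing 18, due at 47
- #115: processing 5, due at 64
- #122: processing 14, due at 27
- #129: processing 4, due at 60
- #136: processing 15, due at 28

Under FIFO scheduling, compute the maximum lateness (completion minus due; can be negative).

FIFO (arrival order): #101 #108 #115 #122 #129 #136.
#101: 0→10, due 66, lateness -56
#108: 10→28, due 47, lateness -19
#115: 28→33, due 64, lateness -31
#122: 33→47, due 27, lateness 20
#129: 47→51, due 60, lateness -9
#136: 51→66, due 28, lateness 38
Maximum = 38.

38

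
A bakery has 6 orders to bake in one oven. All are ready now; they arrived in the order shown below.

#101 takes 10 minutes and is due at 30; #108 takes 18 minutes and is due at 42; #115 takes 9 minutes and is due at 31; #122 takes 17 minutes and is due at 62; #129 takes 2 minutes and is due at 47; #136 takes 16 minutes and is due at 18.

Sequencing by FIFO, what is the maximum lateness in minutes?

FIFO (arrival order): #101 #108 #115 #122 #129 #136.
#101: 0→10, due 30, lateness -20
#108: 10→28, due 42, lateness -14
#115: 28→37, due 31, lateness 6
#122: 37→54, due 62, lateness -8
#129: 54→56, due 47, lateness 9
#136: 56→72, due 18, lateness 54
Maximum = 54.

54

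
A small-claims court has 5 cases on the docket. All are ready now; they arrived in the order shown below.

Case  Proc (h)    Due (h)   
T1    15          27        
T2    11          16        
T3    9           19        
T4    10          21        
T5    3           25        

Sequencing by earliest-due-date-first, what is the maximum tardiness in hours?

21

EDD (increasing due date): T2 T3 T4 T5 T1.
T2: 0→11, due 16, tardiness 0
T3: 11→20, due 19, tardiness 1
T4: 20→30, due 21, tardiness 9
T5: 30→33, due 25, tardiness 8
T1: 33→48, due 27, tardiness 21
Maximum = 21.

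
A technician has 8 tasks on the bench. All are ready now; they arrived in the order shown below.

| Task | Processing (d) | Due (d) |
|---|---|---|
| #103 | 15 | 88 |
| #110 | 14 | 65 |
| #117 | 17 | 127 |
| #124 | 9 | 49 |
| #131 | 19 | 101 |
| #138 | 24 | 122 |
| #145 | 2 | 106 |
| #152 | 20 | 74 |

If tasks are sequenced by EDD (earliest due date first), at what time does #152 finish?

43

EDD (increasing due date): #124 #110 #152 #103 #131 #145 #138 #117.
#124: 0→9
#110: 9→23
#152: 23→43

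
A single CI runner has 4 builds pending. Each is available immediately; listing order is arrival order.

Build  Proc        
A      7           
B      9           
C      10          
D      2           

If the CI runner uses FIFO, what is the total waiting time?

FIFO (arrival order): A B C D.
A: waits 0, runs 0→7
B: waits 7, runs 7→16
C: waits 16, runs 16→26
D: waits 26, runs 26→28
Sum = 0+7+16+26 = 49.

49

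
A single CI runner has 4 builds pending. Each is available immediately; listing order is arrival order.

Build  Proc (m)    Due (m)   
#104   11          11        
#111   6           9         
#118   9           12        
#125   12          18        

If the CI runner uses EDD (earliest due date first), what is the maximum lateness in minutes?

EDD (increasing due date): #111 #104 #118 #125.
#111: 0→6, due 9, lateness -3
#104: 6→17, due 11, lateness 6
#118: 17→26, due 12, lateness 14
#125: 26→38, due 18, lateness 20
Maximum = 20.

20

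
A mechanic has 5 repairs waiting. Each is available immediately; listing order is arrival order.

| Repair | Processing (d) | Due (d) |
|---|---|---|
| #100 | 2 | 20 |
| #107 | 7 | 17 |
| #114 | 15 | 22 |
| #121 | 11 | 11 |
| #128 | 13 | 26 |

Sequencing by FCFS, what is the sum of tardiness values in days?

48

FIFO (arrival order): #100 #107 #114 #121 #128.
#100: 0→2, due 20, tardiness 0
#107: 2→9, due 17, tardiness 0
#114: 9→24, due 22, tardiness 2
#121: 24→35, due 11, tardiness 24
#128: 35→48, due 26, tardiness 22
Sum = 0+0+2+24+22 = 48.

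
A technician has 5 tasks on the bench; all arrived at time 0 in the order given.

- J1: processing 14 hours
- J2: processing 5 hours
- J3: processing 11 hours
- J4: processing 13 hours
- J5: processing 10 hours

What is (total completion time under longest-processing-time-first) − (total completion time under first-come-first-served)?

21

LPT (decreasing processing time): J1 J4 J3 J5 J2.
J1: 0→14
J4: 14→27
J3: 27→38
J5: 38→48
J2: 48→53
Sum = 14+27+38+48+53 = 180.
FIFO (arrival order): J1 J2 J3 J4 J5.
J1: 0→14
J2: 14→19
J3: 19→30
J4: 30→43
J5: 43→53
Sum = 14+19+30+43+53 = 159.
Difference = 180 − 159 = 21.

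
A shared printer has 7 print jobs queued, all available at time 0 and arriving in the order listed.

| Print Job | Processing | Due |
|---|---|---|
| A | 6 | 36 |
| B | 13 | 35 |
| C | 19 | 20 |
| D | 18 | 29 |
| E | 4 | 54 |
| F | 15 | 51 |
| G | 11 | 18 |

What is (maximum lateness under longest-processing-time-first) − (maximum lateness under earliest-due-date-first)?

26

LPT (decreasing processing time): C D F B G A E.
C: 0→19, due 20, lateness -1
D: 19→37, due 29, lateness 8
F: 37→52, due 51, lateness 1
B: 52→65, due 35, lateness 30
G: 65→76, due 18, lateness 58
A: 76→82, due 36, lateness 46
E: 82→86, due 54, lateness 32
Maximum = 58.
EDD (increasing due date): G C D B A F E.
G: 0→11, due 18, lateness -7
C: 11→30, due 20, lateness 10
D: 30→48, due 29, lateness 19
B: 48→61, due 35, lateness 26
A: 61→67, due 36, lateness 31
F: 67→82, due 51, lateness 31
E: 82→86, due 54, lateness 32
Maximum = 32.
Difference = 58 − 32 = 26.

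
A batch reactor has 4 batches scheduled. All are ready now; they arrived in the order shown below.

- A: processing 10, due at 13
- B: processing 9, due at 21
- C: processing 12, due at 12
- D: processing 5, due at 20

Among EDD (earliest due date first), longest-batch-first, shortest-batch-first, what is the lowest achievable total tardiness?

EDD (increasing due date): C A D B.
C: 0→12, due 12, tardiness 0
A: 12→22, due 13, tardiness 9
D: 22→27, due 20, tardiness 7
B: 27→36, due 21, tardiness 15
Sum = 0+9+7+15 = 31.
LPT (decreasing processing time): C A B D.
C: 0→12, due 12, tardiness 0
A: 12→22, due 13, tardiness 9
B: 22→31, due 21, tardiness 10
D: 31→36, due 20, tardiness 16
Sum = 0+9+10+16 = 35.
SPT (increasing processing time): D B A C.
D: 0→5, due 20, tardiness 0
B: 5→14, due 21, tardiness 0
A: 14→24, due 13, tardiness 11
C: 24→36, due 12, tardiness 24
Sum = 0+0+11+24 = 35.
EDD 31, LPT 35, SPT 35 → minimum 31.

31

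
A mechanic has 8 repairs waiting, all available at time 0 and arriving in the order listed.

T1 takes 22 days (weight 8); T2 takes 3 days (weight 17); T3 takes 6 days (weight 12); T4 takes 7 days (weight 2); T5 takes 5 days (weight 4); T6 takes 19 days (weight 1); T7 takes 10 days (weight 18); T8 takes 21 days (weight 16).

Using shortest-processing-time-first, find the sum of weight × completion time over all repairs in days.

2781

SPT (increasing processing time): T2 T5 T3 T4 T7 T6 T8 T1.
T2: finishes 3, weight 17, w·C = 51
T5: finishes 8, weight 4, w·C = 32
T3: finishes 14, weight 12, w·C = 168
T4: finishes 21, weight 2, w·C = 42
T7: finishes 31, weight 18, w·C = 558
T6: finishes 50, weight 1, w·C = 50
T8: finishes 71, weight 16, w·C = 1136
T1: finishes 93, weight 8, w·C = 744
Sum = 51+32+168+42+558+50+1136+744 = 2781.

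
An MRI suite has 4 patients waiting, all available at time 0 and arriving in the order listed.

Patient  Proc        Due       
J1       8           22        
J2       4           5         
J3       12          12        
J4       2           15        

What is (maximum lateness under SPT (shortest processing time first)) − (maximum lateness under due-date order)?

SPT (increasing processing time): J4 J2 J1 J3.
J4: 0→2, due 15, lateness -13
J2: 2→6, due 5, lateness 1
J1: 6→14, due 22, lateness -8
J3: 14→26, due 12, lateness 14
Maximum = 14.
EDD (increasing due date): J2 J3 J4 J1.
J2: 0→4, due 5, lateness -1
J3: 4→16, due 12, lateness 4
J4: 16→18, due 15, lateness 3
J1: 18→26, due 22, lateness 4
Maximum = 4.
Difference = 14 − 4 = 10.

10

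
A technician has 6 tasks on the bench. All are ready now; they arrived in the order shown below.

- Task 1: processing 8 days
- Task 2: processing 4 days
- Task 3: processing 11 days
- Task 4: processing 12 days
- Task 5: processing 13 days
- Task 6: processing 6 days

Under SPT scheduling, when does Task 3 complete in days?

SPT (increasing processing time): Task 2 Task 6 Task 1 Task 3 Task 4 Task 5.
Task 2: 0→4
Task 6: 4→10
Task 1: 10→18
Task 3: 18→29

29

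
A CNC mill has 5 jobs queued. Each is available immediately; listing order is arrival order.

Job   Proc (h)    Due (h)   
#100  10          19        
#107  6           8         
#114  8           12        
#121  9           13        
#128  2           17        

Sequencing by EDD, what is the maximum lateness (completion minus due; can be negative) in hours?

EDD (increasing due date): #107 #114 #121 #128 #100.
#107: 0→6, due 8, lateness -2
#114: 6→14, due 12, lateness 2
#121: 14→23, due 13, lateness 10
#128: 23→25, due 17, lateness 8
#100: 25→35, due 19, lateness 16
Maximum = 16.

16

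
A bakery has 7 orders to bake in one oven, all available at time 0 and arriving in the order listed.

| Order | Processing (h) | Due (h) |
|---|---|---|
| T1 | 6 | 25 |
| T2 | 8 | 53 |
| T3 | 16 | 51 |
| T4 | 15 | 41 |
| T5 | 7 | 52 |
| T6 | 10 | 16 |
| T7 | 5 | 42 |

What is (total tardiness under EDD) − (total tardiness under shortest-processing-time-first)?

EDD (increasing due date): T6 T1 T4 T7 T3 T5 T2.
T6: 0→10, due 16, tardiness 0
T1: 10→16, due 25, tardiness 0
T4: 16→31, due 41, tardiness 0
T7: 31→36, due 42, tardiness 0
T3: 36→52, due 51, tardiness 1
T5: 52→59, due 52, tardiness 7
T2: 59→67, due 53, tardiness 14
Sum = 0+0+0+0+1+7+14 = 22.
SPT (increasing processing time): T7 T1 T5 T2 T6 T4 T3.
T7: 0→5, due 42, tardiness 0
T1: 5→11, due 25, tardiness 0
T5: 11→18, due 52, tardiness 0
T2: 18→26, due 53, tardiness 0
T6: 26→36, due 16, tardiness 20
T4: 36→51, due 41, tardiness 10
T3: 51→67, due 51, tardiness 16
Sum = 0+0+0+0+20+10+16 = 46.
Difference = 22 − 46 = -24.

-24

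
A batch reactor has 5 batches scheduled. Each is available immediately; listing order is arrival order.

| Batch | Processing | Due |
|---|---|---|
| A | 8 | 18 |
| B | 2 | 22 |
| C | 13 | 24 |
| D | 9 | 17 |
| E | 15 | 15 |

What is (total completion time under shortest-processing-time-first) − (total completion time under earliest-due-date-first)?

SPT (increasing processing time): B A D C E.
B: 0→2
A: 2→10
D: 10→19
C: 19→32
E: 32→47
Sum = 2+10+19+32+47 = 110.
EDD (increasing due date): E D A B C.
E: 0→15
D: 15→24
A: 24→32
B: 32→34
C: 34→47
Sum = 15+24+32+34+47 = 152.
Difference = 110 − 152 = -42.

-42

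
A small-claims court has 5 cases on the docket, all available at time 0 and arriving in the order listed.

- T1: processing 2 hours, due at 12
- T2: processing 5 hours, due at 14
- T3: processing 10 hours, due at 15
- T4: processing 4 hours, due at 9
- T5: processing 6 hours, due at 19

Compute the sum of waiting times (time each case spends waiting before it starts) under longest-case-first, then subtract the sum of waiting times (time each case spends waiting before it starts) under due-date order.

30

LPT (decreasing processing time): T3 T5 T2 T4 T1.
T3: waits 0, runs 0→10
T5: waits 10, runs 10→16
T2: waits 16, runs 16→21
T4: waits 21, runs 21→25
T1: waits 25, runs 25→27
Sum = 0+10+16+21+25 = 72.
EDD (increasing due date): T4 T1 T2 T3 T5.
T4: waits 0, runs 0→4
T1: waits 4, runs 4→6
T2: waits 6, runs 6→11
T3: waits 11, runs 11→21
T5: waits 21, runs 21→27
Sum = 0+4+6+11+21 = 42.
Difference = 72 − 42 = 30.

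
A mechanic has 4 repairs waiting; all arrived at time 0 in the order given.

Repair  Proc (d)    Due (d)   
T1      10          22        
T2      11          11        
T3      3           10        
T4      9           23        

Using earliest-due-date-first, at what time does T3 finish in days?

EDD (increasing due date): T3 T2 T1 T4.
T3: 0→3

3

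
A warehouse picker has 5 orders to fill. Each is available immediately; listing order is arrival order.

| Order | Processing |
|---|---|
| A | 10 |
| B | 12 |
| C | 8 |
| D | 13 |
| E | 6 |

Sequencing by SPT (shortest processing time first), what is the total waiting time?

SPT (increasing processing time): E C A B D.
E: waits 0, runs 0→6
C: waits 6, runs 6→14
A: waits 14, runs 14→24
B: waits 24, runs 24→36
D: waits 36, runs 36→49
Sum = 0+6+14+24+36 = 80.

80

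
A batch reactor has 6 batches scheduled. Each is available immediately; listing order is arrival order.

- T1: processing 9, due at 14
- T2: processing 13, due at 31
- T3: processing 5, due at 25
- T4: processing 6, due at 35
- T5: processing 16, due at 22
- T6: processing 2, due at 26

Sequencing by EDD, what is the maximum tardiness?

16

EDD (increasing due date): T1 T5 T3 T6 T2 T4.
T1: 0→9, due 14, tardiness 0
T5: 9→25, due 22, tardiness 3
T3: 25→30, due 25, tardiness 5
T6: 30→32, due 26, tardiness 6
T2: 32→45, due 31, tardiness 14
T4: 45→51, due 35, tardiness 16
Maximum = 16.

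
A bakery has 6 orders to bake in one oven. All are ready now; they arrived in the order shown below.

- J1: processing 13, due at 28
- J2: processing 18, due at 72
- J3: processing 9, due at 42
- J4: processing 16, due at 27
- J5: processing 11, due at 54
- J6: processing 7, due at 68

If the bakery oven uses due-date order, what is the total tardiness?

EDD (increasing due date): J4 J1 J3 J5 J6 J2.
J4: 0→16, due 27, tardiness 0
J1: 16→29, due 28, tardiness 1
J3: 29→38, due 42, tardiness 0
J5: 38→49, due 54, tardiness 0
J6: 49→56, due 68, tardiness 0
J2: 56→74, due 72, tardiness 2
Sum = 0+1+0+0+0+2 = 3.

3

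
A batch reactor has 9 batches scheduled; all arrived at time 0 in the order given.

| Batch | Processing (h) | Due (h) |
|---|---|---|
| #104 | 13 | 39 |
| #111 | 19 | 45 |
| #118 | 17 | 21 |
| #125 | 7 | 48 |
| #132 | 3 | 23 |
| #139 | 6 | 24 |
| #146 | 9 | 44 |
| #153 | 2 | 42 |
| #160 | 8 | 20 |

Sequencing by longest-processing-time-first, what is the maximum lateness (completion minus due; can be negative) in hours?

LPT (decreasing processing time): #111 #118 #104 #146 #160 #125 #139 #132 #153.
#111: 0→19, due 45, lateness -26
#118: 19→36, due 21, lateness 15
#104: 36→49, due 39, lateness 10
#146: 49→58, due 44, lateness 14
#160: 58→66, due 20, lateness 46
#125: 66→73, due 48, lateness 25
#139: 73→79, due 24, lateness 55
#132: 79→82, due 23, lateness 59
#153: 82→84, due 42, lateness 42
Maximum = 59.

59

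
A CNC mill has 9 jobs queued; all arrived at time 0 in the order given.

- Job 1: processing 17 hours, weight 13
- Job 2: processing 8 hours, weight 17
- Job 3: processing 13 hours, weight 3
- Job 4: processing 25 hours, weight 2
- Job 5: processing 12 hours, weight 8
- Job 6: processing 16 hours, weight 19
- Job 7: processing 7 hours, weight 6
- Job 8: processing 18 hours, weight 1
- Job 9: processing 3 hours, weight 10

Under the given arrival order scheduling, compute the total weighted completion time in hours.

5109

FIFO (arrival order): Job 1 Job 2 Job 3 Job 4 Job 5 Job 6 Job 7 Job 8 Job 9.
Job 1: finishes 17, weight 13, w·C = 221
Job 2: finishes 25, weight 17, w·C = 425
Job 3: finishes 38, weight 3, w·C = 114
Job 4: finishes 63, weight 2, w·C = 126
Job 5: finishes 75, weight 8, w·C = 600
Job 6: finishes 91, weight 19, w·C = 1729
Job 7: finishes 98, weight 6, w·C = 588
Job 8: finishes 116, weight 1, w·C = 116
Job 9: finishes 119, weight 10, w·C = 1190
Sum = 221+425+114+126+600+1729+588+116+1190 = 5109.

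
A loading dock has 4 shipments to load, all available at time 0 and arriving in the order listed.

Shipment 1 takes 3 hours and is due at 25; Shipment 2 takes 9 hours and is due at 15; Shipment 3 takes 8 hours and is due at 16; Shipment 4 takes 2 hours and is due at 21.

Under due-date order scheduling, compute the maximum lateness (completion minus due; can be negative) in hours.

1

EDD (increasing due date): Shipment 2 Shipment 3 Shipment 4 Shipment 1.
Shipment 2: 0→9, due 15, lateness -6
Shipment 3: 9→17, due 16, lateness 1
Shipment 4: 17→19, due 21, lateness -2
Shipment 1: 19→22, due 25, lateness -3
Maximum = 1.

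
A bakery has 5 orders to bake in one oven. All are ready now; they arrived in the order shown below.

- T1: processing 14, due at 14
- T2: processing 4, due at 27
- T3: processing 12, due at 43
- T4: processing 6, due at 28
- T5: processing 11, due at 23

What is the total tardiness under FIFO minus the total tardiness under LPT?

-17

FIFO (arrival order): T1 T2 T3 T4 T5.
T1: 0→14, due 14, tardiness 0
T2: 14→18, due 27, tardiness 0
T3: 18→30, due 43, tardiness 0
T4: 30→36, due 28, tardiness 8
T5: 36→47, due 23, tardiness 24
Sum = 0+0+0+8+24 = 32.
LPT (decreasing processing time): T1 T3 T5 T4 T2.
T1: 0→14, due 14, tardiness 0
T3: 14→26, due 43, tardiness 0
T5: 26→37, due 23, tardiness 14
T4: 37→43, due 28, tardiness 15
T2: 43→47, due 27, tardiness 20
Sum = 0+0+14+15+20 = 49.
Difference = 32 − 49 = -17.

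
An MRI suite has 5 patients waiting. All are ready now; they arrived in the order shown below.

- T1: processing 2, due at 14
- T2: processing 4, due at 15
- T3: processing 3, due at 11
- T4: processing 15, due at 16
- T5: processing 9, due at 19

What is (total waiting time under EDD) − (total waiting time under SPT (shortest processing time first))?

7

EDD (increasing due date): T3 T1 T2 T4 T5.
T3: waits 0, runs 0→3
T1: waits 3, runs 3→5
T2: waits 5, runs 5→9
T4: waits 9, runs 9→24
T5: waits 24, runs 24→33
Sum = 0+3+5+9+24 = 41.
SPT (increasing processing time): T1 T3 T2 T5 T4.
T1: waits 0, runs 0→2
T3: waits 2, runs 2→5
T2: waits 5, runs 5→9
T5: waits 9, runs 9→18
T4: waits 18, runs 18→33
Sum = 0+2+5+9+18 = 34.
Difference = 41 − 34 = 7.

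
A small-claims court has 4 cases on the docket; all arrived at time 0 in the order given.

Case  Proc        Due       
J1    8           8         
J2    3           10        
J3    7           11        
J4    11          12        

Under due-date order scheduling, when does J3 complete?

18

EDD (increasing due date): J1 J2 J3 J4.
J1: 0→8
J2: 8→11
J3: 11→18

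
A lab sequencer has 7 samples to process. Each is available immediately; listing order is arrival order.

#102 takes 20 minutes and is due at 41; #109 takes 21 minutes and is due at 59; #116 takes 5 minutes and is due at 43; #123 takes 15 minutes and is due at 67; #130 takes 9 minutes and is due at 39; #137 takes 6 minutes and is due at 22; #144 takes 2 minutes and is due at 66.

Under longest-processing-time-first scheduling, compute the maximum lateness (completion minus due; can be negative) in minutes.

49

LPT (decreasing processing time): #109 #102 #123 #130 #137 #116 #144.
#109: 0→21, due 59, lateness -38
#102: 21→41, due 41, lateness 0
#123: 41→56, due 67, lateness -11
#130: 56→65, due 39, lateness 26
#137: 65→71, due 22, lateness 49
#116: 71→76, due 43, lateness 33
#144: 76→78, due 66, lateness 12
Maximum = 49.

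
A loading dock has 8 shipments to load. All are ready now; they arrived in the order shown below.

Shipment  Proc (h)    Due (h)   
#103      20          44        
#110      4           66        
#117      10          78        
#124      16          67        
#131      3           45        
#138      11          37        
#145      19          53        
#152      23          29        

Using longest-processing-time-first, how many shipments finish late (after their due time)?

6

LPT (decreasing processing time): #152 #103 #145 #124 #138 #117 #110 #131.
#152: 0→23, due 29, tardiness 0
#103: 23→43, due 44, tardiness 0
#145: 43→62, due 53, tardiness 9
#124: 62→78, due 67, tardiness 11
#138: 78→89, due 37, tardiness 52
#117: 89→99, due 78, tardiness 21
#110: 99→103, due 66, tardiness 37
#131: 103→106, due 45, tardiness 61
Late shipments: 6.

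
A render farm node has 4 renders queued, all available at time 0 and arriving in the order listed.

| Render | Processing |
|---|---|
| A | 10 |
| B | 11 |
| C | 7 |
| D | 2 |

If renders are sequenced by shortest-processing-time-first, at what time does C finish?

9

SPT (increasing processing time): D C A B.
D: 0→2
C: 2→9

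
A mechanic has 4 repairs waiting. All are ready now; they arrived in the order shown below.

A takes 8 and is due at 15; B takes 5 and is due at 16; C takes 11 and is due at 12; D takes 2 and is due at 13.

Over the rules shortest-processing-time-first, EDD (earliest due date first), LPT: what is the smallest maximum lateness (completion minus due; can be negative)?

SPT (increasing processing time): D B A C.
D: 0→2, due 13, lateness -11
B: 2→7, due 16, lateness -9
A: 7→15, due 15, lateness 0
C: 15→26, due 12, lateness 14
Maximum = 14.
EDD (increasing due date): C D A B.
C: 0→11, due 12, lateness -1
D: 11→13, due 13, lateness 0
A: 13→21, due 15, lateness 6
B: 21→26, due 16, lateness 10
Maximum = 10.
LPT (decreasing processing time): C A B D.
C: 0→11, due 12, lateness -1
A: 11→19, due 15, lateness 4
B: 19→24, due 16, lateness 8
D: 24→26, due 13, lateness 13
Maximum = 13.
SPT 14, EDD 10, LPT 13 → minimum 10.

10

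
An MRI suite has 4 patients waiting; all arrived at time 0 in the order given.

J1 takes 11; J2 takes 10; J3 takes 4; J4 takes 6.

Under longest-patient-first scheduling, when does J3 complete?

31

LPT (decreasing processing time): J1 J2 J4 J3.
J1: 0→11
J2: 11→21
J4: 21→27
J3: 27→31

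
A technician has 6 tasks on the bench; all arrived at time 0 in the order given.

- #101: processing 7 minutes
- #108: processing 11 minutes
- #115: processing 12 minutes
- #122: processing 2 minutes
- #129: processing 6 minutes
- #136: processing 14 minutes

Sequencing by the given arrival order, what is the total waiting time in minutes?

125

FIFO (arrival order): #101 #108 #115 #122 #129 #136.
#101: waits 0, runs 0→7
#108: waits 7, runs 7→18
#115: waits 18, runs 18→30
#122: waits 30, runs 30→32
#129: waits 32, runs 32→38
#136: waits 38, runs 38→52
Sum = 0+7+18+30+32+38 = 125.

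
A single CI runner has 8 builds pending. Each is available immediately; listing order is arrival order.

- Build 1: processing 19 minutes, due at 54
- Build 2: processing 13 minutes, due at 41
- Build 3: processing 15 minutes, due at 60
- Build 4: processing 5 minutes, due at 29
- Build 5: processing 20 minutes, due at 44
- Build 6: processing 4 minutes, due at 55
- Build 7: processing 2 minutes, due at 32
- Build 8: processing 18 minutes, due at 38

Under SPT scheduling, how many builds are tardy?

SPT (increasing processing time): Build 7 Build 6 Build 4 Build 2 Build 3 Build 8 Build 1 Build 5.
Build 7: 0→2, due 32, tardiness 0
Build 6: 2→6, due 55, tardiness 0
Build 4: 6→11, due 29, tardiness 0
Build 2: 11→24, due 41, tardiness 0
Build 3: 24→39, due 60, tardiness 0
Build 8: 39→57, due 38, tardiness 19
Build 1: 57→76, due 54, tardiness 22
Build 5: 76→96, due 44, tardiness 52
Late builds: 3.

3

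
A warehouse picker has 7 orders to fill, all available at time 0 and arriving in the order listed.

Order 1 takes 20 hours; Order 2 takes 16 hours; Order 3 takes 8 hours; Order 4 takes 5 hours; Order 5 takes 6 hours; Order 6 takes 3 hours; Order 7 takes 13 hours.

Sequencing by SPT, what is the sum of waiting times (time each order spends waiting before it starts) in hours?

133

SPT (increasing processing time): Order 6 Order 4 Order 5 Order 3 Order 7 Order 2 Order 1.
Order 6: waits 0, runs 0→3
Order 4: waits 3, runs 3→8
Order 5: waits 8, runs 8→14
Order 3: waits 14, runs 14→22
Order 7: waits 22, runs 22→35
Order 2: waits 35, runs 35→51
Order 1: waits 51, runs 51→71
Sum = 0+3+8+14+22+35+51 = 133.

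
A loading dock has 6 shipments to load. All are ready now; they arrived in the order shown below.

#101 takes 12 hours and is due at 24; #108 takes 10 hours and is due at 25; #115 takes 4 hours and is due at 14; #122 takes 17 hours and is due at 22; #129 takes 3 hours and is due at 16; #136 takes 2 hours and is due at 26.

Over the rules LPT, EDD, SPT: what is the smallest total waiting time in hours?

66

LPT (decreasing processing time): #122 #101 #108 #115 #129 #136.
#122: waits 0, runs 0→17
#101: waits 17, runs 17→29
#108: waits 29, runs 29→39
#115: waits 39, runs 39→43
#129: waits 43, runs 43→46
#136: waits 46, runs 46→48
Sum = 0+17+29+39+43+46 = 174.
EDD (increasing due date): #115 #129 #122 #101 #108 #136.
#115: waits 0, runs 0→4
#129: waits 4, runs 4→7
#122: waits 7, runs 7→24
#101: waits 24, runs 24→36
#108: waits 36, runs 36→46
#136: waits 46, runs 46→48
Sum = 0+4+7+24+36+46 = 117.
SPT (increasing processing time): #136 #129 #115 #108 #101 #122.
#136: waits 0, runs 0→2
#129: waits 2, runs 2→5
#115: waits 5, runs 5→9
#108: waits 9, runs 9→19
#101: waits 19, runs 19→31
#122: waits 31, runs 31→48
Sum = 0+2+5+9+19+31 = 66.
LPT 174, EDD 117, SPT 66 → minimum 66.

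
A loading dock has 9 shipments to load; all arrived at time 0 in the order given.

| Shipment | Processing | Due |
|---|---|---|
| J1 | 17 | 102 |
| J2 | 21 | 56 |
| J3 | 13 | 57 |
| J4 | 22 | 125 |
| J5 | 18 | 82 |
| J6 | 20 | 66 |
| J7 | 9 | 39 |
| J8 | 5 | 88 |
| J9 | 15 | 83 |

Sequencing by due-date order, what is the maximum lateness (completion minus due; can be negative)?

16

EDD (increasing due date): J7 J2 J3 J6 J5 J9 J8 J1 J4.
J7: 0→9, due 39, lateness -30
J2: 9→30, due 56, lateness -26
J3: 30→43, due 57, lateness -14
J6: 43→63, due 66, lateness -3
J5: 63→81, due 82, lateness -1
J9: 81→96, due 83, lateness 13
J8: 96→101, due 88, lateness 13
J1: 101→118, due 102, lateness 16
J4: 118→140, due 125, lateness 15
Maximum = 16.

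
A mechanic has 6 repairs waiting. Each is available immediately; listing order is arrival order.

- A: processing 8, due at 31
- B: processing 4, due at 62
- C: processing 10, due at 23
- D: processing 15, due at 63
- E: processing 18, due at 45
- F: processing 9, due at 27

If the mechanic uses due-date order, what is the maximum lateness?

1

EDD (increasing due date): C F A E B D.
C: 0→10, due 23, lateness -13
F: 10→19, due 27, lateness -8
A: 19→27, due 31, lateness -4
E: 27→45, due 45, lateness 0
B: 45→49, due 62, lateness -13
D: 49→64, due 63, lateness 1
Maximum = 1.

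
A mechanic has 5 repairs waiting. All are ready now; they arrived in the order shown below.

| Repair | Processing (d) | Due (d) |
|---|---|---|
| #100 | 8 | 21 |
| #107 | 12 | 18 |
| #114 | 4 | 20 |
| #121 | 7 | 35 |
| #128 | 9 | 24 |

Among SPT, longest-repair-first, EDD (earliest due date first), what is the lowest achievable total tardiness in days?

SPT (increasing processing time): #114 #121 #100 #128 #107.
#114: 0→4, due 20, tardiness 0
#121: 4→11, due 35, tardiness 0
#100: 11→19, due 21, tardiness 0
#128: 19→28, due 24, tardiness 4
#107: 28→40, due 18, tardiness 22
Sum = 0+0+0+4+22 = 26.
LPT (decreasing processing time): #107 #128 #100 #121 #114.
#107: 0→12, due 18, tardiness 0
#128: 12→21, due 24, tardiness 0
#100: 21→29, due 21, tardiness 8
#121: 29→36, due 35, tardiness 1
#114: 36→40, due 20, tardiness 20
Sum = 0+0+8+1+20 = 29.
EDD (increasing due date): #107 #114 #100 #128 #121.
#107: 0→12, due 18, tardiness 0
#114: 12→16, due 20, tardiness 0
#100: 16→24, due 21, tardiness 3
#128: 24→33, due 24, tardiness 9
#121: 33→40, due 35, tardiness 5
Sum = 0+0+3+9+5 = 17.
SPT 26, LPT 29, EDD 17 → minimum 17.

17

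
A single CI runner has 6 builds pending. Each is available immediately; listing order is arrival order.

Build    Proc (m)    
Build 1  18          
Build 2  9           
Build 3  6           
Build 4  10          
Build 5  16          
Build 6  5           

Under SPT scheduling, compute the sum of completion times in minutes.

SPT (increasing processing time): Build 6 Build 3 Build 2 Build 4 Build 5 Build 1.
Build 6: 0→5
Build 3: 5→11
Build 2: 11→20
Build 4: 20→30
Build 5: 30→46
Build 1: 46→64
Sum = 5+11+20+30+46+64 = 176.

176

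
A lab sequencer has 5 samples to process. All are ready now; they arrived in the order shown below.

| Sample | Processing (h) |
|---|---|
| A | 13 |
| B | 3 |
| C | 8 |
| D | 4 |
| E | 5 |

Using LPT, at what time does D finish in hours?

30

LPT (decreasing processing time): A C E D B.
A: 0→13
C: 13→21
E: 21→26
D: 26→30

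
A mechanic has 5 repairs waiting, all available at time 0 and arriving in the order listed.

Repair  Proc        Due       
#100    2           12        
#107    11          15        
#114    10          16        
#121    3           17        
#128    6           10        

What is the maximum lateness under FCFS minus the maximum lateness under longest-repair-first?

FIFO (arrival order): #100 #107 #114 #121 #128.
#100: 0→2, due 12, lateness -10
#107: 2→13, due 15, lateness -2
#114: 13→23, due 16, lateness 7
#121: 23→26, due 17, lateness 9
#128: 26→32, due 10, lateness 22
Maximum = 22.
LPT (decreasing processing time): #107 #114 #128 #121 #100.
#107: 0→11, due 15, lateness -4
#114: 11→21, due 16, lateness 5
#128: 21→27, due 10, lateness 17
#121: 27→30, due 17, lateness 13
#100: 30→32, due 12, lateness 20
Maximum = 20.
Difference = 22 − 20 = 2.

2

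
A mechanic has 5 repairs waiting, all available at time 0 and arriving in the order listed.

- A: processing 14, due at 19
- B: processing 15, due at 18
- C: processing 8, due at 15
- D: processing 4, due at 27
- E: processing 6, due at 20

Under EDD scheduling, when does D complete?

EDD (increasing due date): C B A E D.
C: 0→8
B: 8→23
A: 23→37
E: 37→43
D: 43→47

47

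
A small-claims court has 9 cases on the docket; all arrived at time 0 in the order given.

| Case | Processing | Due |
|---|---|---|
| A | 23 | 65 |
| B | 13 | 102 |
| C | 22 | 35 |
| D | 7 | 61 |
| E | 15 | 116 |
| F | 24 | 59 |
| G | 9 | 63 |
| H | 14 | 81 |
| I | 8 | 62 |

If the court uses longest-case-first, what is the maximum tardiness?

74

LPT (decreasing processing time): F A C E H B G I D.
F: 0→24, due 59, tardiness 0
A: 24→47, due 65, tardiness 0
C: 47→69, due 35, tardiness 34
E: 69→84, due 116, tardiness 0
H: 84→98, due 81, tardiness 17
B: 98→111, due 102, tardiness 9
G: 111→120, due 63, tardiness 57
I: 120→128, due 62, tardiness 66
D: 128→135, due 61, tardiness 74
Maximum = 74.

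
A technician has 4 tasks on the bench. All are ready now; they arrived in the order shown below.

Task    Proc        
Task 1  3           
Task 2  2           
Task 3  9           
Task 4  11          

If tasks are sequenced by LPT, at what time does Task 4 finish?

11

LPT (decreasing processing time): Task 4 Task 3 Task 1 Task 2.
Task 4: 0→11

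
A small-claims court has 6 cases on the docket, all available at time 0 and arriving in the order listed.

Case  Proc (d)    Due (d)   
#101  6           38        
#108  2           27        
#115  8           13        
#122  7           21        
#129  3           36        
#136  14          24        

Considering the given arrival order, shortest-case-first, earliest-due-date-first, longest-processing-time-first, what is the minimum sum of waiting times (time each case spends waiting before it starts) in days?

62

FIFO (arrival order): #101 #108 #115 #122 #129 #136.
#101: waits 0, runs 0→6
#108: waits 6, runs 6→8
#115: waits 8, runs 8→16
#122: waits 16, runs 16→23
#129: waits 23, runs 23→26
#136: waits 26, runs 26→40
Sum = 0+6+8+16+23+26 = 79.
SPT (increasing processing time): #108 #129 #101 #122 #115 #136.
#108: waits 0, runs 0→2
#129: waits 2, runs 2→5
#101: waits 5, runs 5→11
#122: waits 11, runs 11→18
#115: waits 18, runs 18→26
#136: waits 26, runs 26→40
Sum = 0+2+5+11+18+26 = 62.
EDD (increasing due date): #115 #122 #136 #108 #129 #101.
#115: waits 0, runs 0→8
#122: waits 8, runs 8→15
#136: waits 15, runs 15→29
#108: waits 29, runs 29→31
#129: waits 31, runs 31→34
#101: waits 34, runs 34→40
Sum = 0+8+15+29+31+34 = 117.
LPT (decreasing processing time): #136 #115 #122 #101 #129 #108.
#136: waits 0, runs 0→14
#115: waits 14, runs 14→22
#122: waits 22, runs 22→29
#101: waits 29, runs 29→35
#129: waits 35, runs 35→38
#108: waits 38, runs 38→40
Sum = 0+14+22+29+35+38 = 138.
FIFO 79, SPT 62, EDD 117, LPT 138 → minimum 62.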